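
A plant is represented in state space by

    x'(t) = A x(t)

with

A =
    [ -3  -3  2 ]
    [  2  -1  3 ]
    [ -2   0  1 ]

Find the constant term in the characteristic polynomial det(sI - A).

Expand det(sI - A) for the 3×3 matrix.
p(s) = s^3 + 3s^2 + 9s - 23.
(Check: constant term = det(-A) = (-1)^3 det A = -23; coefficient of s^2 = -tr A = 3.)
The constant term is -23.

-23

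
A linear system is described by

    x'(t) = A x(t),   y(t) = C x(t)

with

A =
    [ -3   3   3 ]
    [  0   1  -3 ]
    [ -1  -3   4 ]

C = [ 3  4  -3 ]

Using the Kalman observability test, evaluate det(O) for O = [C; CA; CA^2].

-9675

CA = [[-6, 22, -15]]
CA^2 = [[33, 49, -144]]
Observability matrix O = [C; CA; CA^2] = [[3, 4, -3], [-6, 22, -15], [33, 49, -144]]
Expanding along the first row, det(O) = 3·(22·(-144) - (-15)·49) - 4·((-6)·(-144) - (-15)·33) + (-3)·((-6)·49 - 22·33) = 3·(-2433) - 4·1359 + (-3)·(-1020) = -9675
Since det(O) ≠ 0, rank(O) = 3 and the system is completely observable.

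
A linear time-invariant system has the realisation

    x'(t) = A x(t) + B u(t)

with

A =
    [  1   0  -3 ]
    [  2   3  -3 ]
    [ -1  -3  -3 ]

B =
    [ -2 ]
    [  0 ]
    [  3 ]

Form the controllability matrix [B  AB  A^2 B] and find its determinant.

4116

AB = [[-11], [-13], [-7]]
A^2B = [[10], [-40], [71]]
Controllability matrix C = [B  AB  A^2B] = [[-2, -11, 10], [0, -13, -40], [3, -7, 71]]
Expanding along the first row, det(C) = (-2)·((-13)·71 - (-40)·(-7)) - (-11)·(0·71 - (-40)·3) + 10·(0·(-7) - (-13)·3) = (-2)·(-1203) - (-11)·120 + 10·39 = 4116
Since det(C) ≠ 0, rank(C) = 3 and the system is completely controllable.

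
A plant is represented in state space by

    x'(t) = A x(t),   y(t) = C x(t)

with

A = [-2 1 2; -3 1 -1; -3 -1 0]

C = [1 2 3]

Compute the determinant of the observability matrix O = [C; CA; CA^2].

CA = [[-17, 0, 0]]
CA^2 = [[34, -17, -34]]
Observability matrix O = [C; CA; CA^2] = [[1, 2, 3], [-17, 0, 0], [34, -17, -34]]
Expanding along the first row, det(O) = 1·(0·(-34) - 0·(-17)) - 2·((-17)·(-34) - 0·34) + 3·((-17)·(-17) - 0·34) = 1·0 - 2·578 + 3·289 = -289
Since det(O) ≠ 0, rank(O) = 3 and the system is completely observable.

-289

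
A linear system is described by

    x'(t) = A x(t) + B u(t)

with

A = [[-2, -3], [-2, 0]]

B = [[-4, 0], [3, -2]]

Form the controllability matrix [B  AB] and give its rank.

2

AB = [[-1, 6], [8, 0]]
Controllability matrix C = [B  AB] = [[-4, 0, -1, 6], [3, -2, 8, 0]]
Take the 2×2 submatrix of C formed by columns 1, 2: [[-4, 0], [3, -2]]. Its determinant is (-4)·(-2) - 0·3 = 8 - 0 = 8 ≠ 0.
So rank(C) ≥ 2; since C has 2 rows, rank(C) = 2.
rank(C) = 2 = n, so the pair (A, B) is completely controllable.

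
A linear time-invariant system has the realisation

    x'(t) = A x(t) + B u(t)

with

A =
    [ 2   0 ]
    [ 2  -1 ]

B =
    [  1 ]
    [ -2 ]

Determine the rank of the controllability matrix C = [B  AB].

2

AB = [[2], [4]]
Controllability matrix C = [B  AB] = [[1, 2], [-2, 4]]
det(C) = 1·4 - 2·(-2) = 4 - (-4) = 8 ≠ 0, so rank(C) = 2.
rank(C) = 2 = n, so the pair (A, B) is completely controllable.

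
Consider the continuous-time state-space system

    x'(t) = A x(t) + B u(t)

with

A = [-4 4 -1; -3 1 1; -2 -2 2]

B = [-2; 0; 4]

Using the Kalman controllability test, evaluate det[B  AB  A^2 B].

AB = [[4], [10], [12]]
A^2B = [[12], [10], [-4]]
Controllability matrix C = [B  AB  A^2B] = [[-2, 4, 12], [0, 10, 10], [4, 12, -4]]
Expanding along the first row, det(C) = (-2)·(10·(-4) - 10·12) - 4·(0·(-4) - 10·4) + 12·(0·12 - 10·4) = (-2)·(-160) - 4·(-40) + 12·(-40) = 0
Since det(C) = 0, rank(C) < 3 and the system is not completely controllable.

0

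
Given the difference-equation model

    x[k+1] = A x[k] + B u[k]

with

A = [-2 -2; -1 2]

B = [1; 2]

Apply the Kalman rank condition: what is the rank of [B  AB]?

AB = [[-6], [3]]
Controllability matrix C = [B  AB] = [[1, -6], [2, 3]]
det(C) = 1·3 - (-6)·2 = 3 - (-12) = 15 ≠ 0, so rank(C) = 2.
rank(C) = 2 = n, so the pair (A, B) is completely controllable.

2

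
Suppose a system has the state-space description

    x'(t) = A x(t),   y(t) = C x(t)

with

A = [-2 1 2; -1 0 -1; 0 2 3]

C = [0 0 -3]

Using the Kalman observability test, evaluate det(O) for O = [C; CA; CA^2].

-108

CA = [[0, -6, -9]]
CA^2 = [[6, -18, -21]]
Observability matrix O = [C; CA; CA^2] = [[0, 0, -3], [0, -6, -9], [6, -18, -21]]
Expanding along the first row, det(O) = 0·((-6)·(-21) - (-9)·(-18)) - 0·(0·(-21) - (-9)·6) + (-3)·(0·(-18) - (-6)·6) = 0·(-36) - 0·54 + (-3)·36 = -108
Since det(O) ≠ 0, rank(O) = 3 and the system is completely observable.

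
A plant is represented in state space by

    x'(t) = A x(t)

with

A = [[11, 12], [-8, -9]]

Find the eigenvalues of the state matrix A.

det(sI - A) = s^2 - (tr A)s + det A, with tr A = 11 + (-9) = 2 and det A = 11·(-9) - 12·(-8) = -99 - (-96) = -3.
So p(s) = det(sI - A) = s^2 - 2s - 3.
Factor s^2 - 2s - 3: two numbers with sum 2 and product -3 are 3 and -1, so s^2 - 2s - 3 = (s - 3)(s + 1).
Hence p(s) = (s - 3) (s + 1), with roots -1, 3.
At least one eigenvalue has non-negative real part, so the system is not asymptotically stable.

-1, 3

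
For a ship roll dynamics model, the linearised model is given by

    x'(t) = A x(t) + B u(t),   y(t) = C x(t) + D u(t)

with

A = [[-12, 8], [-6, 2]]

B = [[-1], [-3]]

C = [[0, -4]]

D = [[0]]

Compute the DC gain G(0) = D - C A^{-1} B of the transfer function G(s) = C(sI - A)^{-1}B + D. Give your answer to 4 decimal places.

G(0) = C(-A)^{-1}B + D = -C A^{-1} B + D.
det A = 24, so A^{-1} = (1/24)·adj(A) = [[1/12, -1/3], [1/4, -1/2]]
A^{-1} B = [11/12, 5/4]^T
C A^{-1} B = -5
G(0) = D - C A^{-1} B = 0 - (-5) = 5

5.0000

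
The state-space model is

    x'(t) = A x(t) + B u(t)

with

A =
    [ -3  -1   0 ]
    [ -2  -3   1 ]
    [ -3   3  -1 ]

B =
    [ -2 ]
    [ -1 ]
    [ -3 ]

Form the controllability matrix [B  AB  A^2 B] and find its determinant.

AB = [[7], [4], [6]]
A^2B = [[-25], [-20], [-15]]
Controllability matrix C = [B  AB  A^2B] = [[-2, 7, -25], [-1, 4, -20], [-3, 6, -15]]
Expanding along the first row, det(C) = (-2)·(4·(-15) - (-20)·6) - 7·((-1)·(-15) - (-20)·(-3)) + (-25)·((-1)·6 - 4·(-3)) = (-2)·60 - 7·(-45) + (-25)·6 = 45
Since det(C) ≠ 0, rank(C) = 3 and the system is completely controllable.

45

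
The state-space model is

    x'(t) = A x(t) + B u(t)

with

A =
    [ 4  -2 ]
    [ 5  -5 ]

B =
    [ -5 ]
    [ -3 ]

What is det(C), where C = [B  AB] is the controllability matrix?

8

AB = [[-14], [-10]]
Controllability matrix C = [B  AB] = [[-5, -14], [-3, -10]]
det(C) = (-5)·(-10) - (-14)·(-3) = 50 - 42 = 8
Since det(C) ≠ 0, rank(C) = 2 and the system is completely controllable.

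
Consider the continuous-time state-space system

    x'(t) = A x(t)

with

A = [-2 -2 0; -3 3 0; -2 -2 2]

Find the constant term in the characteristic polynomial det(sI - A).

24

Expand det(sI - A) for the 3×3 matrix.
p(s) = s^3 - 3s^2 - 10s + 24.
(Check: constant term = det(-A) = (-1)^3 det A = 24; coefficient of s^2 = -tr A = -3.)
The constant term is 24.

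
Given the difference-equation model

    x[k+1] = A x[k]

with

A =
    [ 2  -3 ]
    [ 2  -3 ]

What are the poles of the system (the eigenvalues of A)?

-1, 0

det(zI - A) = z^2 - (tr A)z + det A, with tr A = 2 + (-3) = -1 and det A = 2·(-3) - (-3)·2 = -6 - (-6) = 0.
So p(z) = det(zI - A) = z^2 + z.
Factor z^2 + z: two numbers with sum -1 and product 0 are 0 and -1, so z^2 + z = z(z + 1).
Hence p(z) = z (z + 1), with roots -1, 0.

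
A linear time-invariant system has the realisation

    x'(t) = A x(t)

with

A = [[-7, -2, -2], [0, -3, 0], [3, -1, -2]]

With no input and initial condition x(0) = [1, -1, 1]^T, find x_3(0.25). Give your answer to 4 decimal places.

0.9717

det(sI - A) = s^3 - (tr A)s^2 + (M11 + M22 + M33)s - det A, where Mii is the 2×2 principal minor of A obtained by deleting row i and column i.
tr A = (-7) + (-3) + (-2) = -12; M11 = (-3)·(-2) - 0·(-1) = 6 - 0 = 6; M22 = (-7)·(-2) - (-2)·3 = 14 - (-6) = 20; M33 = (-7)·(-3) - (-2)·0 = 21 - 0 = 21; sum of minors = 47.
det A = (-7)·((-3)·(-2) - 0·(-1)) - (-2)·(0·(-2) - 0·3) + (-2)·(0·(-1) - (-3)·3) = (-7)·6 - (-2)·0 + (-2)·9 = -60.
So p(s) = det(sI - A) = s^3 + 12s^2 + 47s + 60.
Rational-root test: any integer root divides 60. Testing small divisors, s = -3 works: p(-3) = -27 + 108 + (-141) + 60 = 0, so (s + 3) is a factor.
Dividing, p(s) = (s + 3)(s^2 + 9s + 20).
Factor s^2 + 9s + 20: two numbers with sum -9 and product 20 are -4 and -5, so s^2 + 9s + 20 = (s + 4)(s + 5).
Hence p(s) = (s + 3) (s + 4) (s + 5), with roots -5, -4, -3.
The eigenvalues -5, -4, -3 are distinct and real, so A is diagonalisable and x(t) = e^{At} x(0) = V diag(e^{λ_i t}) V^{-1} x(0), where the columns of V are the eigenvectors.
λ = -5: A - (-5)I = [[-2, -2, -2], [0, 2, 0], [3, -1, 3]]. v must be orthogonal to every row; (row 1) × (row 2) = [4, 0, -4], so take v_1 = [1, 0, -1]^T.
λ = -4: A - (-4)I = [[-3, -2, -2], [0, 1, 0], [3, -1, 2]]. v must be orthogonal to every row; (row 1) × (row 2) = [2, 0, -3], so take v_2 = [-2, 0, 3]^T.
λ = -3: A - (-3)I = [[-4, -2, -2], [0, 0, 0], [3, -1, 1]]. v must be orthogonal to every row; (row 1) × (row 3) = [-4, -2, 10], so take v_3 = [2, 1, -5]^T.
V = [v_1 v_2 v_3] = [[1, -2, 2], [0, 0, 1], [-1, 3, -5]] has det V = -1, so V^{-1} = adj(V)/det V = [[3, 4, 2], [1, 3, 1], [0, 1, 0]].
Modal coordinates z(0) = V^{-1} x(0): 3·1 + 4·(-1) + 2·1 = 1; 1·1 + 3·(-1) + 1·1 = -1; 0·1 + 1·(-1) + 0·1 = -1; so z(0) = [1, -1, -1]^T.
x_3(t) = Σ_i (v_i)_3 · z_i(0) · e^{λ_i t} (row 3 of V times the modal terms).
x_3(0.25) = (-1)·1·e^{-5·0.25} + 3·(-1)·e^{-4·0.25} + (-5)·(-1)·e^{-3·0.25} = (-1)·0.286505 + (-3)·0.367879 + 5·0.472367 = 0.9717.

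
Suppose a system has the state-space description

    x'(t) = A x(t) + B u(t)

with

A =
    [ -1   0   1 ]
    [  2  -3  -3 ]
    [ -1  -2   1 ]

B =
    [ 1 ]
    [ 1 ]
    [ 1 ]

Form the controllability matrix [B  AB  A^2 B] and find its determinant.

AB = [[0], [-4], [-2]]
A^2B = [[-2], [18], [6]]
Controllability matrix C = [B  AB  A^2B] = [[1, 0, -2], [1, -4, 18], [1, -2, 6]]
Expanding along the first row, det(C) = 1·((-4)·6 - 18·(-2)) - 0·(1·6 - 18·1) + (-2)·(1·(-2) - (-4)·1) = 1·12 - 0·(-12) + (-2)·2 = 8
Since det(C) ≠ 0, rank(C) = 3 and the system is completely controllable.

8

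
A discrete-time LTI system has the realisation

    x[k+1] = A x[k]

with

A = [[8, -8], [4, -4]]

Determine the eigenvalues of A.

0, 4

det(zI - A) = z^2 - (tr A)z + det A, with tr A = 8 + (-4) = 4 and det A = 8·(-4) - (-8)·4 = -32 - (-32) = 0.
So p(z) = det(zI - A) = z^2 - 4z.
Factor z^2 - 4z: two numbers with sum 4 and product 0 are 4 and 0, so z^2 - 4z = z(z - 4).
Hence p(z) = z (z - 4), with roots 0, 4.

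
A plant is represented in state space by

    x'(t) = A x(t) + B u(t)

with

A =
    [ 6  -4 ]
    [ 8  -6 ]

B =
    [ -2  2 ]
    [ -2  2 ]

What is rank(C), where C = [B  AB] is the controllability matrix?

1

AB = [[-4, 4], [-4, 4]]
Controllability matrix C = [B  AB] = [[-2, 2, -4, 4], [-2, 2, -4, 4]]
Every column of C is a scalar multiple of column 1 = [-2, -2] (multipliers 1, -1, 2, -2), so the columns span a one-dimensional space.
C ≠ 0, hence rank(C) = 1.
rank(C) = 1 < n = 2, so the pair (A, B) is not completely controllable.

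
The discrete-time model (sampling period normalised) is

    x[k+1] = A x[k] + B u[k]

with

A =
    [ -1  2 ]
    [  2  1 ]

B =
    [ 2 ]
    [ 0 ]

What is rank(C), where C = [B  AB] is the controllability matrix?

2

AB = [[-2], [4]]
Controllability matrix C = [B  AB] = [[2, -2], [0, 4]]
det(C) = 2·4 - (-2)·0 = 8 - 0 = 8 ≠ 0, so rank(C) = 2.
rank(C) = 2 = n, so the pair (A, B) is completely controllable.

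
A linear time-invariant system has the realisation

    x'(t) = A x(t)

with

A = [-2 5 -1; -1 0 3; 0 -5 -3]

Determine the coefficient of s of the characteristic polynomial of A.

Expand det(sI - A) for the 3×3 matrix.
p(s) = s^3 + 5s^2 + 26s + 50.
(Check: constant term = det(-A) = (-1)^3 det A = 50; coefficient of s^2 = -tr A = 5.)
The coefficient of s is 26.

26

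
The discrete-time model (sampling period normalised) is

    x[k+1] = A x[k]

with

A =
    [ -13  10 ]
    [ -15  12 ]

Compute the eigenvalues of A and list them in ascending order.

-3, 2

det(zI - A) = z^2 - (tr A)z + det A, with tr A = (-13) + 12 = -1 and det A = (-13)·12 - 10·(-15) = -156 - (-150) = -6.
So p(z) = det(zI - A) = z^2 + z - 6.
Factor z^2 + z - 6: two numbers with sum -1 and product -6 are 2 and -3, so z^2 + z - 6 = (z - 2)(z + 3).
Hence p(z) = (z - 2) (z + 3), with roots -3, 2.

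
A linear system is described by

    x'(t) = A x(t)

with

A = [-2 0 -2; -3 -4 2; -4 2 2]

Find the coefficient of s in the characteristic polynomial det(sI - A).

-16

Expand det(sI - A) for the 3×3 matrix.
p(s) = s^3 + 4s^2 - 16s - 68.
(Check: constant term = det(-A) = (-1)^3 det A = -68; coefficient of s^2 = -tr A = 4.)
The coefficient of s is -16.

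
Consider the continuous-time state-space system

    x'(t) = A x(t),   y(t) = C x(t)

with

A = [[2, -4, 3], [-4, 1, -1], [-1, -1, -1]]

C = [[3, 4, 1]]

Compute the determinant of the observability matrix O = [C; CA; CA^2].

-939

CA = [[-11, -9, 4]]
CA^2 = [[10, 31, -28]]
Observability matrix O = [C; CA; CA^2] = [[3, 4, 1], [-11, -9, 4], [10, 31, -28]]
Expanding along the first row, det(O) = 3·((-9)·(-28) - 4·31) - 4·((-11)·(-28) - 4·10) + 1·((-11)·31 - (-9)·10) = 3·128 - 4·268 + 1·(-251) = -939
Since det(O) ≠ 0, rank(O) = 3 and the system is completely observable.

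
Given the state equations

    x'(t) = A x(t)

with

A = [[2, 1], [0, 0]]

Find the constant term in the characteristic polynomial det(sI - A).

0

For a 2×2 matrix, det(sI - A) = s^2 - (tr A)s + det A.
tr A = 2, det A = 0.
So p(s) = s^2 - 2s.
The constant term is 0.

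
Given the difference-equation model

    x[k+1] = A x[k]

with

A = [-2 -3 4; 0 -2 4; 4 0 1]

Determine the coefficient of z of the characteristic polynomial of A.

-16

Expand det(zI - A) for the 3×3 matrix.
p(z) = z^3 + 3z^2 - 16z + 12.
(Check: constant term = det(-A) = (-1)^3 det A = 12; coefficient of z^2 = -tr A = 3.)
The coefficient of z is -16.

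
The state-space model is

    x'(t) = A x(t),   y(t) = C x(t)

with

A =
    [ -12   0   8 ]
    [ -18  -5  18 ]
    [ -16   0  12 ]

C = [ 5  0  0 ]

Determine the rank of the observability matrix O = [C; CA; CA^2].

CA = [[-60, 0, 40]]
CA^2 = [[80, 0, 0]]
Observability matrix O = [C; CA; CA^2] = [[5, 0, 0], [-60, 0, 40], [80, 0, 0]]
Column 2 of O is identically zero, so rank(O) ≤ 2.
The 2×2 minor from rows 1, 2, columns 1, 3 is 5·40 - 0·(-60) = 200 - 0 = 200 ≠ 0, so rank(O) = 2.
rank(O) = 2 < n = 3, so the pair (A, C) is not completely observable.

2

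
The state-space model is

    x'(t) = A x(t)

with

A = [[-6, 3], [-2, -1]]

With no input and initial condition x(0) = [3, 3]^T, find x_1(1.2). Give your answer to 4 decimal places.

0.0820

det(sI - A) = s^2 - (tr A)s + det A, with tr A = (-6) + (-1) = -7 and det A = (-6)·(-1) - 3·(-2) = 6 - (-6) = 12.
So p(s) = det(sI - A) = s^2 + 7s + 12.
Factor s^2 + 7s + 12: two numbers with sum -7 and product 12 are -3 and -4, so s^2 + 7s + 12 = (s + 3)(s + 4).
Hence p(s) = (s + 3) (s + 4), with roots -4, -3.
The eigenvalues -4, -3 are distinct and real, so A is diagonalisable and x(t) = e^{At} x(0) = V diag(e^{λ_i t}) V^{-1} x(0), where the columns of V are the eigenvectors.
λ = -4: A - (-4)I = [[-2, 3], [-2, 3]]. Row 1 gives (-2)·v1 + 3·v2 = 0, so take v_1 = [3, 2]^T.
λ = -3: A - (-3)I = [[-3, 3], [-2, 2]]. Row 1 gives (-3)·v1 + 3·v2 = 0, so take v_2 = [1, 1]^T.
V = [v_1 v_2] = [[3, 1], [2, 1]] has det V = 1, so V^{-1} = adj(V)/det V = [[1, -1], [-2, 3]].
Modal coordinates z(0) = V^{-1} x(0): 1·3 + (-1)·3 = 0; (-2)·3 + 3·3 = 3; so z(0) = [0, 3]^T.
x_1(t) = Σ_i (v_i)_1 · z_i(0) · e^{λ_i t} (row 1 of V times the modal terms).
x_1(1.2) = 3·0·e^{-4·1.2} + 1·3·e^{-3·1.2} = 0·0.008230 + 3·0.027324 = 0.0820.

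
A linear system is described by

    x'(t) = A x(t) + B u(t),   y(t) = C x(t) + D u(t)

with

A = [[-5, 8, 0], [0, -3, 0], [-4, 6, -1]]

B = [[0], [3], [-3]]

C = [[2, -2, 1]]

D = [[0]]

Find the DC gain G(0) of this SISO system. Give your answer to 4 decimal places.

-2.2000

G(0) = C(-A)^{-1}B + D = -C A^{-1} B + D.
det A = -15, so A^{-1} = (1/-15)·adj(A) = [[-1/5, -8/15, 0], [0, -1/3, 0], [4/5, 2/15, -1]]
A^{-1} B = [-8/5, -1, 17/5]^T
C A^{-1} B = 11/5
G(0) = D - C A^{-1} B = 0 - (11/5) = -11/5 ≈ -2.2000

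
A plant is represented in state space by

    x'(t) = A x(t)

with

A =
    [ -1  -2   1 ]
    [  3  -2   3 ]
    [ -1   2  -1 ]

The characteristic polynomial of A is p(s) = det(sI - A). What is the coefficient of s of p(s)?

6

Expand det(sI - A) for the 3×3 matrix.
p(s) = s^3 + 4s^2 + 6s - 8.
(Check: constant term = det(-A) = (-1)^3 det A = -8; coefficient of s^2 = -tr A = 4.)
The coefficient of s is 6.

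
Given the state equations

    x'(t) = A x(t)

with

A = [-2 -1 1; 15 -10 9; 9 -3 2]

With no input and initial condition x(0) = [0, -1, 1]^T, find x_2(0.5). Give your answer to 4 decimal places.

1.5978

det(sI - A) = s^3 - (tr A)s^2 + (M11 + M22 + M33)s - det A, where Mii is the 2×2 principal minor of A obtained by deleting row i and column i.
tr A = (-2) + (-10) + 2 = -10; M11 = (-10)·2 - 9·(-3) = -20 - (-27) = 7; M22 = (-2)·2 - 1·9 = -4 - 9 = -13; M33 = (-2)·(-10) - (-1)·15 = 20 - (-15) = 35; sum of minors = 29.
det A = (-2)·((-10)·2 - 9·(-3)) - (-1)·(15·2 - 9·9) + 1·(15·(-3) - (-10)·9) = (-2)·7 - (-1)·(-51) + 1·45 = -20.
So p(s) = det(sI - A) = s^3 + 10s^2 + 29s + 20.
Rational-root test: any integer root divides 20. Testing small divisors, s = -1 works: p(-1) = -1 + 10 + (-29) + 20 = 0, so (s + 1) is a factor.
Dividing, p(s) = (s + 1)(s^2 + 9s + 20).
Factor s^2 + 9s + 20: two numbers with sum -9 and product 20 are -4 and -5, so s^2 + 9s + 20 = (s + 4)(s + 5).
Hence p(s) = (s + 1) (s + 4) (s + 5), with roots -5, -4, -1.
The eigenvalues -5, -4, -1 are distinct and real, so A is diagonalisable and x(t) = e^{At} x(0) = V diag(e^{λ_i t}) V^{-1} x(0), where the columns of V are the eigenvectors.
λ = -5: A - (-5)I = [[3, -1, 1], [15, -5, 9], [9, -3, 7]]. v must be orthogonal to every row; (row 1) × (row 2) = [-4, -12, 0], so take v_1 = [1, 3, 0]^T.
λ = -4: A - (-4)I = [[2, -1, 1], [15, -6, 9], [9, -3, 6]]. v must be orthogonal to every row; (row 1) × (row 2) = [-3, -3, 3], so take v_2 = [-1, -1, 1]^T.
λ = -1: A - (-1)I = [[-1, -1, 1], [15, -9, 9], [9, -3, 3]]. v must be orthogonal to every row; (row 1) × (row 2) = [0, 24, 24], so take v_3 = [0, 1, 1]^T.
V = [v_1 v_2 v_3] = [[1, -1, 0], [3, -1, 1], [0, 1, 1]] has det V = 1, so V^{-1} = adj(V)/det V = [[-2, 1, -1], [-3, 1, -1], [3, -1, 2]].
Modal coordinates z(0) = V^{-1} x(0): (-2)·0 + 1·(-1) + (-1)·1 = -2; (-3)·0 + 1·(-1) + (-1)·1 = -2; 3·0 + (-1)·(-1) + 2·1 = 3; so z(0) = [-2, -2, 3]^T.
x_2(t) = Σ_i (v_i)_2 · z_i(0) · e^{λ_i t} (row 2 of V times the modal terms).
x_2(0.5) = 3·(-2)·e^{-5·0.5} + (-1)·(-2)·e^{-4·0.5} + 1·3·e^{-1·0.5} = (-6)·0.082085 + 2·0.135335 + 3·0.606531 = 1.5978.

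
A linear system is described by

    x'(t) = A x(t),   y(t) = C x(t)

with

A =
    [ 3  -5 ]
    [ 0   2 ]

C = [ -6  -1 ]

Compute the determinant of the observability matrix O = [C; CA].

CA = [[-18, 28]]
Observability matrix O = [C; CA] = [[-6, -1], [-18, 28]]
det(O) = (-6)·28 - (-1)·(-18) = -168 - 18 = -186
Since det(O) ≠ 0, rank(O) = 2 and the system is completely observable.

-186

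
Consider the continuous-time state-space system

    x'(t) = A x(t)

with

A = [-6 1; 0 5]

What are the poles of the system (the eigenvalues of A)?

-6, 5

det(sI - A) = s^2 - (tr A)s + det A, with tr A = (-6) + 5 = -1 and det A = (-6)·5 - 1·0 = -30 - 0 = -30.
So p(s) = det(sI - A) = s^2 + s - 30.
Factor s^2 + s - 30: two numbers with sum -1 and product -30 are 5 and -6, so s^2 + s - 30 = (s - 5)(s + 6).
Hence p(s) = (s - 5) (s + 6), with roots -6, 5.
At least one eigenvalue has non-negative real part, so the system is not asymptotically stable.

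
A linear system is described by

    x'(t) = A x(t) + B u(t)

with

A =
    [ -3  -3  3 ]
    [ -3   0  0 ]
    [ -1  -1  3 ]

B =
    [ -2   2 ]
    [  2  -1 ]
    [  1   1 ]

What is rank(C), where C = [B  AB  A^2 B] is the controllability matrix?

3

AB = [[3, 0], [6, -6], [3, 2]]
A^2B = [[-18, 24], [-9, 0], [0, 12]]
Controllability matrix C = [B  AB  A^2B] = [[-2, 2, 3, 0, -18, 24], [2, -1, 6, -6, -9, 0], [1, 1, 3, 2, 0, 12]]
Take the 3×3 submatrix of C formed by columns 1, 2, 3: [[-2, 2, 3], [2, -1, 6], [1, 1, 3]]. Its determinant is (-2)·((-1)·3 - 6·1) - 2·(2·3 - 6·1) + 3·(2·1 - (-1)·1) = (-2)·(-9) - 2·0 + 3·3 = 27 ≠ 0.
So rank(C) ≥ 3; since C has 3 rows, rank(C) = 3.
rank(C) = 3 = n, so the pair (A, B) is completely controllable.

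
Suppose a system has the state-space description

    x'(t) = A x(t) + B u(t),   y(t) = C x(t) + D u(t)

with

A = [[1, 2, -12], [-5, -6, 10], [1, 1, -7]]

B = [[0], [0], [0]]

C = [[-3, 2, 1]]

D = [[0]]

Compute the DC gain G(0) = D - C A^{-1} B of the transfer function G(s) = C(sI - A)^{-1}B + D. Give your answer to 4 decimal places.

0.0000

G(0) = C(-A)^{-1}B + D = -C A^{-1} B + D.
det A = -30, so A^{-1} = (1/-30)·adj(A) = [[-16/15, -1/15, 26/15], [5/6, -1/6, -5/3], [-1/30, -1/30, -2/15]]
A^{-1} B = [0, 0, 0]^T
C A^{-1} B = 0
G(0) = D - C A^{-1} B = 0 - (0) = 0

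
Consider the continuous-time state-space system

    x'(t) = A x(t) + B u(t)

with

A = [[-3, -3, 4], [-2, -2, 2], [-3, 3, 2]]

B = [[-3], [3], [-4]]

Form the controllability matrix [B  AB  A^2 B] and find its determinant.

AB = [[-16], [-8], [10]]
A^2B = [[112], [68], [44]]
Controllability matrix C = [B  AB  A^2B] = [[-3, -16, 112], [3, -8, 68], [-4, 10, 44]]
Expanding along the first row, det(C) = (-3)·((-8)·44 - 68·10) - (-16)·(3·44 - 68·(-4)) + 112·(3·10 - (-8)·(-4)) = (-3)·(-1032) - (-16)·404 + 112·(-2) = 9336
Since det(C) ≠ 0, rank(C) = 3 and the system is completely controllable.

9336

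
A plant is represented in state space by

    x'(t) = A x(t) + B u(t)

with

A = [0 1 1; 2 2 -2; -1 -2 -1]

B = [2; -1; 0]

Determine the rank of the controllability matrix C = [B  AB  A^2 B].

AB = [[-1], [2], [0]]
A^2B = [[2], [2], [-3]]
Controllability matrix C = [B  AB  A^2B] = [[2, -1, 2], [-1, 2, 2], [0, 0, -3]]
det(C) = 2·(2·(-3) - 2·0) - (-1)·((-1)·(-3) - 2·0) + 2·((-1)·0 - 2·0) = 2·(-6) - (-1)·3 + 2·0 = -9 ≠ 0, so rank(C) = 3.
rank(C) = 3 = n, so the pair (A, B) is completely controllable.

3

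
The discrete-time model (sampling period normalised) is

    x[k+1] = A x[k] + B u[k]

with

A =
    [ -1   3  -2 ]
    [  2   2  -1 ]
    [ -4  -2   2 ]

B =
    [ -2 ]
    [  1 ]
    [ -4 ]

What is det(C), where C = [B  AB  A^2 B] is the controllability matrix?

AB = [[13], [2], [-2]]
A^2B = [[-3], [32], [-60]]
Controllability matrix C = [B  AB  A^2B] = [[-2, 13, -3], [1, 2, 32], [-4, -2, -60]]
Expanding along the first row, det(C) = (-2)·(2·(-60) - 32·(-2)) - 13·(1·(-60) - 32·(-4)) + (-3)·(1·(-2) - 2·(-4)) = (-2)·(-56) - 13·68 + (-3)·6 = -790
Since det(C) ≠ 0, rank(C) = 3 and the system is completely controllable.

-790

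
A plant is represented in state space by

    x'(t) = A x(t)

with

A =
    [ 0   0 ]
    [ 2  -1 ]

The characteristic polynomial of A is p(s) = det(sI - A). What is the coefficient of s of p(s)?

1

For a 2×2 matrix, det(sI - A) = s^2 - (tr A)s + det A.
tr A = -1, det A = 0.
So p(s) = s^2 + s.
The coefficient of s is 1.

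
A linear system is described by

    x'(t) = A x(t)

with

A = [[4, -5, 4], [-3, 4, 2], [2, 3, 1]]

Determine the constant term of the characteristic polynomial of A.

111

Expand det(sI - A) for the 3×3 matrix.
p(s) = s^3 - 9s^2 - 5s + 111.
(Check: constant term = det(-A) = (-1)^3 det A = 111; coefficient of s^2 = -tr A = -9.)
The constant term is 111.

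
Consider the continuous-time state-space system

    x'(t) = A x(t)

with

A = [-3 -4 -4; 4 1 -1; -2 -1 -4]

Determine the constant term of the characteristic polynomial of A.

Expand det(sI - A) for the 3×3 matrix.
p(s) = s^3 + 6s^2 + 12s + 49.
(Check: constant term = det(-A) = (-1)^3 det A = 49; coefficient of s^2 = -tr A = 6.)
The constant term is 49.

49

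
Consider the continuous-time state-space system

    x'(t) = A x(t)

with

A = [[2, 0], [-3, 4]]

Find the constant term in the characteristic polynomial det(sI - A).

For a 2×2 matrix, det(sI - A) = s^2 - (tr A)s + det A.
tr A = 6, det A = 8.
So p(s) = s^2 - 6s + 8.
The constant term is 8.

8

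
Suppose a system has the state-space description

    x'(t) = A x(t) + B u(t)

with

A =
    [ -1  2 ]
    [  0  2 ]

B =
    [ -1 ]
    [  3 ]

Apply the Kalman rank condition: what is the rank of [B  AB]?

AB = [[7], [6]]
Controllability matrix C = [B  AB] = [[-1, 7], [3, 6]]
det(C) = (-1)·6 - 7·3 = -6 - 21 = -27 ≠ 0, so rank(C) = 2.
rank(C) = 2 = n, so the pair (A, B) is completely controllable.

2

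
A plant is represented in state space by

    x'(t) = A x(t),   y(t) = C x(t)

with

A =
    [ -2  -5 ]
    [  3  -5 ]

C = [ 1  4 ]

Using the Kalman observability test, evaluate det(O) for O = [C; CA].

-65

CA = [[10, -25]]
Observability matrix O = [C; CA] = [[1, 4], [10, -25]]
det(O) = 1·(-25) - 4·10 = -25 - 40 = -65
Since det(O) ≠ 0, rank(O) = 2 and the system is completely observable.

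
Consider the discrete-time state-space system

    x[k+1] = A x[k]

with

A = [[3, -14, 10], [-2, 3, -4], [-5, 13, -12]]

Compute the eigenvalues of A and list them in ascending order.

-3, -2, -1

det(zI - A) = z^3 - (tr A)z^2 + (M11 + M22 + M33)z - det A, where Mii is the 2×2 principal minor of A obtained by deleting row i and column i.
tr A = 3 + 3 + (-12) = -6; M11 = 3·(-12) - (-4)·13 = -36 - (-52) = 16; M22 = 3·(-12) - 10·(-5) = -36 - (-50) = 14; M33 = 3·3 - (-14)·(-2) = 9 - 28 = -19; sum of minors = 11.
det A = 3·(3·(-12) - (-4)·13) - (-14)·((-2)·(-12) - (-4)·(-5)) + 10·((-2)·13 - 3·(-5)) = 3·16 - (-14)·4 + 10·(-11) = -6.
So p(z) = det(zI - A) = z^3 + 6z^2 + 11z + 6.
Rational-root test: any integer root divides 6. Testing small divisors, z = -1 works: p(-1) = -1 + 6 + (-11) + 6 = 0, so (z + 1) is a factor.
Dividing, p(z) = (z + 1)(z^2 + 5z + 6).
Factor z^2 + 5z + 6: two numbers with sum -5 and product 6 are -2 and -3, so z^2 + 5z + 6 = (z + 2)(z + 3).
Hence p(z) = (z + 1) (z + 2) (z + 3), with roots -3, -2, -1.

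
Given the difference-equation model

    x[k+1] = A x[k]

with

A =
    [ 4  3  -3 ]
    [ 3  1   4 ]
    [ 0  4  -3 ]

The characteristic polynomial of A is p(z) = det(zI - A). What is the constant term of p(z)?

85

Expand det(zI - A) for the 3×3 matrix.
p(z) = z^3 - 2z^2 - 36z + 85.
(Check: constant term = det(-A) = (-1)^3 det A = 85; coefficient of z^2 = -tr A = -2.)
The constant term is 85.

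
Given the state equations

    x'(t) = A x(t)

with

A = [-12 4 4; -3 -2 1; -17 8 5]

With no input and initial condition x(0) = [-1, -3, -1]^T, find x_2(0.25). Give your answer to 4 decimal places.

-1.4622

det(sI - A) = s^3 - (tr A)s^2 + (M11 + M22 + M33)s - det A, where Mii is the 2×2 principal minor of A obtained by deleting row i and column i.
tr A = (-12) + (-2) + 5 = -9; M11 = (-2)·5 - 1·8 = -10 - 8 = -18; M22 = (-12)·5 - 4·(-17) = -60 - (-68) = 8; M33 = (-12)·(-2) - 4·(-3) = 24 - (-12) = 36; sum of minors = 26.
det A = (-12)·((-2)·5 - 1·8) - 4·((-3)·5 - 1·(-17)) + 4·((-3)·8 - (-2)·(-17)) = (-12)·(-18) - 4·2 + 4·(-58) = -24.
So p(s) = det(sI - A) = s^3 + 9s^2 + 26s + 24.
Rational-root test: any integer root divides 24. Testing small divisors, s = -2 works: p(-2) = -8 + 36 + (-52) + 24 = 0, so (s + 2) is a factor.
Dividing, p(s) = (s + 2)(s^2 + 7s + 12).
Factor s^2 + 7s + 12: two numbers with sum -7 and product 12 are -3 and -4, so s^2 + 7s + 12 = (s + 3)(s + 4).
Hence p(s) = (s + 2) (s + 3) (s + 4), with roots -4, -3, -2.
The eigenvalues -4, -3, -2 are distinct and real, so A is diagonalisable and x(t) = e^{At} x(0) = V diag(e^{λ_i t}) V^{-1} x(0), where the columns of V are the eigenvectors.
λ = -4: A - (-4)I = [[-8, 4, 4], [-3, 2, 1], [-17, 8, 9]]. v must be orthogonal to every row; (row 1) × (row 2) = [-4, -4, -4], so take v_1 = [1, 1, 1]^T.
λ = -3: A - (-3)I = [[-9, 4, 4], [-3, 1, 1], [-17, 8, 8]]. v must be orthogonal to every row; (row 1) × (row 2) = [0, -3, 3], so take v_2 = [0, 1, -1]^T.
λ = -2: A - (-2)I = [[-10, 4, 4], [-3, 0, 1], [-17, 8, 7]]. v must be orthogonal to every row; (row 1) × (row 2) = [4, -2, 12], so take v_3 = [-2, 1, -6]^T.
V = [v_1 v_2 v_3] = [[1, 0, -2], [1, 1, 1], [1, -1, -6]] has det V = -1, so V^{-1} = adj(V)/det V = [[5, -2, -2], [-7, 4, 3], [2, -1, -1]].
Modal coordinates z(0) = V^{-1} x(0): 5·(-1) + (-2)·(-3) + (-2)·(-1) = 3; (-7)·(-1) + 4·(-3) + 3·(-1) = -8; 2·(-1) + (-1)·(-3) + (-1)·(-1) = 2; so z(0) = [3, -8, 2]^T.
x_2(t) = Σ_i (v_i)_2 · z_i(0) · e^{λ_i t} (row 2 of V times the modal terms).
x_2(0.25) = 1·3·e^{-4·0.25} + 1·(-8)·e^{-3·0.25} + 1·2·e^{-2·0.25} = 3·0.367879 + (-8)·0.472367 + 2·0.606531 = -1.4622.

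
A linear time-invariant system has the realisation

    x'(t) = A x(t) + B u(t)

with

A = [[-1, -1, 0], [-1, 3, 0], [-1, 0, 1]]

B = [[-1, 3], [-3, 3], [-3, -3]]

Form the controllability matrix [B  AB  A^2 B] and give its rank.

3

AB = [[4, -6], [-8, 6], [-2, -6]]
A^2B = [[4, 0], [-28, 24], [-6, 0]]
Controllability matrix C = [B  AB  A^2B] = [[-1, 3, 4, -6, 4, 0], [-3, 3, -8, 6, -28, 24], [-3, -3, -2, -6, -6, 0]]
Take the 3×3 submatrix of C formed by columns 1, 2, 3: [[-1, 3, 4], [-3, 3, -8], [-3, -3, -2]]. Its determinant is (-1)·(3·(-2) - (-8)·(-3)) - 3·((-3)·(-2) - (-8)·(-3)) + 4·((-3)·(-3) - 3·(-3)) = (-1)·(-30) - 3·(-18) + 4·18 = 156 ≠ 0.
So rank(C) ≥ 3; since C has 3 rows, rank(C) = 3.
rank(C) = 3 = n, so the pair (A, B) is completely controllable.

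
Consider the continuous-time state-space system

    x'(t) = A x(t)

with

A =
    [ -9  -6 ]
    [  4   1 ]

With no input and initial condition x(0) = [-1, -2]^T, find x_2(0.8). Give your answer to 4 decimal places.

det(sI - A) = s^2 - (tr A)s + det A, with tr A = (-9) + 1 = -8 and det A = (-9)·1 - (-6)·4 = -9 - (-24) = 15.
So p(s) = det(sI - A) = s^2 + 8s + 15.
Factor s^2 + 8s + 15: two numbers with sum -8 and product 15 are -3 and -5, so s^2 + 8s + 15 = (s + 3)(s + 5).
Hence p(s) = (s + 3) (s + 5), with roots -5, -3.
The eigenvalues -5, -3 are distinct and real, so A is diagonalisable and x(t) = e^{At} x(0) = V diag(e^{λ_i t}) V^{-1} x(0), where the columns of V are the eigenvectors.
λ = -5: A - (-5)I = [[-4, -6], [4, 6]]. Row 1 gives (-4)·v1 + (-6)·v2 = 0, so take v_1 = [3, -2]^T.
λ = -3: A - (-3)I = [[-6, -6], [4, 4]]. Row 1 gives (-6)·v1 + (-6)·v2 = 0, so take v_2 = [-1, 1]^T.
V = [v_1 v_2] = [[3, -1], [-2, 1]] has det V = 1, so V^{-1} = adj(V)/det V = [[1, 1], [2, 3]].
Modal coordinates z(0) = V^{-1} x(0): 1·(-1) + 1·(-2) = -3; 2·(-1) + 3·(-2) = -8; so z(0) = [-3, -8]^T.
x_2(t) = Σ_i (v_i)_2 · z_i(0) · e^{λ_i t} (row 2 of V times the modal terms).
x_2(0.8) = (-2)·(-3)·e^{-5·0.8} + 1·(-8)·e^{-3·0.8} = 6·0.018316 + (-8)·0.090718 = -0.6158.

-0.6158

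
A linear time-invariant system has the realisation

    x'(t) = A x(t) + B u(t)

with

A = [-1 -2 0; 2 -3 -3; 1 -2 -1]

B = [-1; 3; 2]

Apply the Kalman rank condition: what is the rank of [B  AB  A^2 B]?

AB = [[-5], [-17], [-9]]
A^2B = [[39], [68], [38]]
Controllability matrix C = [B  AB  A^2B] = [[-1, -5, 39], [3, -17, 68], [2, -9, 38]]
det(C) = (-1)·((-17)·38 - 68·(-9)) - (-5)·(3·38 - 68·2) + 39·(3·(-9) - (-17)·2) = (-1)·(-34) - (-5)·(-22) + 39·7 = 197 ≠ 0, so rank(C) = 3.
rank(C) = 3 = n, so the pair (A, B) is completely controllable.

3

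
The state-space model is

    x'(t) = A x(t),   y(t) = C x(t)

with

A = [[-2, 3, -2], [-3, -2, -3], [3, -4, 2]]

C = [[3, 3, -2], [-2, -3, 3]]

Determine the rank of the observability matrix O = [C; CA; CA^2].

3

CA = [[-21, 11, -19], [22, -12, 19]]
CA^2 = [[-48, -9, -29], [49, 14, 30]]
Observability matrix O = [C; CA; CA^2] = [[3, 3, -2], [-2, -3, 3], [-21, 11, -19], [22, -12, 19], [-48, -9, -29], [49, 14, 30]]
Take the 3×3 submatrix of O formed by rows 1, 2, 3: [[3, 3, -2], [-2, -3, 3], [-21, 11, -19]]. Its determinant is 3·((-3)·(-19) - 3·11) - 3·((-2)·(-19) - 3·(-21)) + (-2)·((-2)·11 - (-3)·(-21)) = 3·24 - 3·101 + (-2)·(-85) = -61 ≠ 0.
So rank(O) ≥ 3; since O has 3 columns, rank(O) = 3.
rank(O) = 3 = n, so the pair (A, C) is completely observable.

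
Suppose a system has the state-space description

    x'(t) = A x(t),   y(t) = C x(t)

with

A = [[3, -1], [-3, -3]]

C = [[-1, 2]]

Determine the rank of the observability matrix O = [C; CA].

2

CA = [[-9, -5]]
Observability matrix O = [C; CA] = [[-1, 2], [-9, -5]]
det(O) = (-1)·(-5) - 2·(-9) = 5 - (-18) = 23 ≠ 0, so rank(O) = 2.
rank(O) = 2 = n, so the pair (A, C) is completely observable.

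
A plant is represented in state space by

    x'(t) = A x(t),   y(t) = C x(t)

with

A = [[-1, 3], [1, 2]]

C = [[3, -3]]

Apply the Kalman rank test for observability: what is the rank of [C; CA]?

CA = [[-6, 3]]
Observability matrix O = [C; CA] = [[3, -3], [-6, 3]]
det(O) = 3·3 - (-3)·(-6) = 9 - 18 = -9 ≠ 0, so rank(O) = 2.
rank(O) = 2 = n, so the pair (A, C) is completely observable.

2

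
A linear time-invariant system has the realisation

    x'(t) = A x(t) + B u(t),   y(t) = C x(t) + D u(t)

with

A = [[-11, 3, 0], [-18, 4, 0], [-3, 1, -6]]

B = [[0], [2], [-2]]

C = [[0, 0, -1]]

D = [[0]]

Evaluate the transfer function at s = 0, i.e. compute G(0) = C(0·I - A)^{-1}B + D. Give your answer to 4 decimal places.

0.2667

G(0) = C(-A)^{-1}B + D = -C A^{-1} B + D.
det A = -60, so A^{-1} = (1/-60)·adj(A) = [[2/5, -3/10, 0], [9/5, -11/10, 0], [1/10, -1/30, -1/6]]
A^{-1} B = [-3/5, -11/5, 4/15]^T
C A^{-1} B = -4/15
G(0) = D - C A^{-1} B = 0 - (-4/15) = 4/15 ≈ 0.2667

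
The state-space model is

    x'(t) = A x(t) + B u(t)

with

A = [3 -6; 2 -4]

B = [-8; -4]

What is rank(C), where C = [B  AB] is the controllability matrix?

1

AB = [[0], [0]]
Controllability matrix C = [B  AB] = [[-8, 0], [-4, 0]]
Every column of C is a scalar multiple of column 1 = [-8, -4] (multipliers 1, 0), so the columns span a one-dimensional space.
C ≠ 0, hence rank(C) = 1.
rank(C) = 1 < n = 2, so the pair (A, B) is not completely controllable.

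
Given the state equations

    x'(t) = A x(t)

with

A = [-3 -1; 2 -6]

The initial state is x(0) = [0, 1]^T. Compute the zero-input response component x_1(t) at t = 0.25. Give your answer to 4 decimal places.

-0.0814

det(sI - A) = s^2 - (tr A)s + det A, with tr A = (-3) + (-6) = -9 and det A = (-3)·(-6) - (-1)·2 = 18 - (-2) = 20.
So p(s) = det(sI - A) = s^2 + 9s + 20.
Factor s^2 + 9s + 20: two numbers with sum -9 and product 20 are -4 and -5, so s^2 + 9s + 20 = (s + 4)(s + 5).
Hence p(s) = (s + 4) (s + 5), with roots -5, -4.
The eigenvalues -5, -4 are distinct and real, so A is diagonalisable and x(t) = e^{At} x(0) = V diag(e^{λ_i t}) V^{-1} x(0), where the columns of V are the eigenvectors.
λ = -5: A - (-5)I = [[2, -1], [2, -1]]. Row 1 gives 2·v1 + (-1)·v2 = 0, so take v_1 = [1, 2]^T.
λ = -4: A - (-4)I = [[1, -1], [2, -2]]. Row 1 gives 1·v1 + (-1)·v2 = 0, so take v_2 = [1, 1]^T.
V = [v_1 v_2] = [[1, 1], [2, 1]] has det V = -1, so V^{-1} = adj(V)/det V = [[-1, 1], [2, -1]].
Modal coordinates z(0) = V^{-1} x(0): (-1)·0 + 1·1 = 1; 2·0 + (-1)·1 = -1; so z(0) = [1, -1]^T.
x_1(t) = Σ_i (v_i)_1 · z_i(0) · e^{λ_i t} (row 1 of V times the modal terms).
x_1(0.25) = 1·1·e^{-5·0.25} + 1·(-1)·e^{-4·0.25} = 1·0.286505 + (-1)·0.367879 = -0.0814.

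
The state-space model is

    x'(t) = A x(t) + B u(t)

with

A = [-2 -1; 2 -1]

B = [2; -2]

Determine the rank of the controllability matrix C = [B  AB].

AB = [[-2], [6]]
Controllability matrix C = [B  AB] = [[2, -2], [-2, 6]]
det(C) = 2·6 - (-2)·(-2) = 12 - 4 = 8 ≠ 0, so rank(C) = 2.
rank(C) = 2 = n, so the pair (A, B) is completely controllable.

2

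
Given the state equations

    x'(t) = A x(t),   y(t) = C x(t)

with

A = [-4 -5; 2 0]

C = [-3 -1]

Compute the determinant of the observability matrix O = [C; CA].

CA = [[10, 15]]
Observability matrix O = [C; CA] = [[-3, -1], [10, 15]]
det(O) = (-3)·15 - (-1)·10 = -45 - (-10) = -35
Since det(O) ≠ 0, rank(O) = 2 and the system is completely observable.

-35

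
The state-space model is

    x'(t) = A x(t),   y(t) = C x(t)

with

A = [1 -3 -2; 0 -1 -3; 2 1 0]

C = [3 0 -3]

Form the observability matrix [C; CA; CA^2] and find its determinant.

CA = [[-3, -12, -6]]
CA^2 = [[-15, 15, 42]]
Observability matrix O = [C; CA; CA^2] = [[3, 0, -3], [-3, -12, -6], [-15, 15, 42]]
Expanding along the first row, det(O) = 3·((-12)·42 - (-6)·15) - 0·((-3)·42 - (-6)·(-15)) + (-3)·((-3)·15 - (-12)·(-15)) = 3·(-414) - 0·(-216) + (-3)·(-225) = -567
Since det(O) ≠ 0, rank(O) = 3 and the system is completely observable.

-567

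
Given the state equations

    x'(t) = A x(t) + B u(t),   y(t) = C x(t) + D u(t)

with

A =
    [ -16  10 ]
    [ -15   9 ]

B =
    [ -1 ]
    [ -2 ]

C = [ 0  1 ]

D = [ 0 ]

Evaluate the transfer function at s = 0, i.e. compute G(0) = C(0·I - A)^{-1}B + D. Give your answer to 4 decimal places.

-2.8333

G(0) = C(-A)^{-1}B + D = -C A^{-1} B + D.
det A = 6, so A^{-1} = (1/6)·adj(A) = [[3/2, -5/3], [5/2, -8/3]]
A^{-1} B = [11/6, 17/6]^T
C A^{-1} B = 17/6
G(0) = D - C A^{-1} B = 0 - (17/6) = -17/6 ≈ -2.8333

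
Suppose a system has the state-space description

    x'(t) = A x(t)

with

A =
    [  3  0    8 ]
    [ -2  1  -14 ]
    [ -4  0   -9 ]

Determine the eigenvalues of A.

-5, -1, 1

det(sI - A) = s^3 - (tr A)s^2 + (M11 + M22 + M33)s - det A, where Mii is the 2×2 principal minor of A obtained by deleting row i and column i.
tr A = 3 + 1 + (-9) = -5; M11 = 1·(-9) - (-14)·0 = -9 - 0 = -9; M22 = 3·(-9) - 8·(-4) = -27 - (-32) = 5; M33 = 3·1 - 0·(-2) = 3 - 0 = 3; sum of minors = -1.
det A = 3·(1·(-9) - (-14)·0) - 0·((-2)·(-9) - (-14)·(-4)) + 8·((-2)·0 - 1·(-4)) = 3·(-9) - 0·(-38) + 8·4 = 5.
So p(s) = det(sI - A) = s^3 + 5s^2 - s - 5.
Rational-root test: any integer root divides -5. Testing small divisors, s = -1 works: p(-1) = -1 + 5 + 1 + (-5) = 0, so (s + 1) is a factor.
Dividing, p(s) = (s + 1)(s^2 + 4s - 5).
Factor s^2 + 4s - 5: two numbers with sum -4 and product -5 are 1 and -5, so s^2 + 4s - 5 = (s - 1)(s + 5).
Hence p(s) = (s - 1) (s + 1) (s + 5), with roots -5, -1, 1.
At least one eigenvalue has non-negative real part, so the system is not asymptotically stable.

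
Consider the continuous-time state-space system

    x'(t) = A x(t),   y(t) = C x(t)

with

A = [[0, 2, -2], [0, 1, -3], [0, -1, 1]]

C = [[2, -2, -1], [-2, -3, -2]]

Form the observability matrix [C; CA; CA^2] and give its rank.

CA = [[0, 3, 1], [0, -5, 11]]
CA^2 = [[0, 2, -8], [0, -16, 26]]
Observability matrix O = [C; CA; CA^2] = [[2, -2, -1], [-2, -3, -2], [0, 3, 1], [0, -5, 11], [0, 2, -8], [0, -16, 26]]
Take the 3×3 submatrix of O formed by rows 1, 2, 3: [[2, -2, -1], [-2, -3, -2], [0, 3, 1]]. Its determinant is 2·((-3)·1 - (-2)·3) - (-2)·((-2)·1 - (-2)·0) + (-1)·((-2)·3 - (-3)·0) = 2·3 - (-2)·(-2) + (-1)·(-6) = 8 ≠ 0.
So rank(O) ≥ 3; since O has 3 columns, rank(O) = 3.
rank(O) = 3 = n, so the pair (A, C) is completely observable.

3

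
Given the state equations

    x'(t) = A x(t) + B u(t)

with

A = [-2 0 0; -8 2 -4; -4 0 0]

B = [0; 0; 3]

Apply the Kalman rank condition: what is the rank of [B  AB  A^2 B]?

2

AB = [[0], [-12], [0]]
A^2B = [[0], [-24], [0]]
Controllability matrix C = [B  AB  A^2B] = [[0, 0, 0], [0, -12, -24], [3, 0, 0]]
Row 1 of C is identically zero, so rank(C) ≤ 2.
The 2×2 minor from rows 2, 3, columns 1, 2 is 0·0 - (-12)·3 = 0 - (-36) = 36 ≠ 0, so rank(C) = 2.
rank(C) = 2 < n = 3, so the pair (A, B) is not completely controllable.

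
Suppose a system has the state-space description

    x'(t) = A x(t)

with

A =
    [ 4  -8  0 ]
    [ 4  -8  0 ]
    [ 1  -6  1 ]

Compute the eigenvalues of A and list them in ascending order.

-4, 0, 1

det(sI - A) = s^3 - (tr A)s^2 + (M11 + M22 + M33)s - det A, where Mii is the 2×2 principal minor of A obtained by deleting row i and column i.
tr A = 4 + (-8) + 1 = -3; M11 = (-8)·1 - 0·(-6) = -8 - 0 = -8; M22 = 4·1 - 0·1 = 4 - 0 = 4; M33 = 4·(-8) - (-8)·4 = -32 - (-32) = 0; sum of minors = -4.
det A = 4·((-8)·1 - 0·(-6)) - (-8)·(4·1 - 0·1) + 0·(4·(-6) - (-8)·1) = 4·(-8) - (-8)·4 + 0·(-16) = 0.
So p(s) = det(sI - A) = s^3 + 3s^2 - 4s.
The constant term is 0, so p(s) = s(s^2 + 3s - 4).
Factor s^2 + 3s - 4: two numbers with sum -3 and product -4 are 1 and -4, so s^2 + 3s - 4 = (s - 1)(s + 4).
Hence p(s) = s (s - 1) (s + 4), with roots -4, 0, 1.
At least one eigenvalue has non-negative real part, so the system is not asymptotically stable.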